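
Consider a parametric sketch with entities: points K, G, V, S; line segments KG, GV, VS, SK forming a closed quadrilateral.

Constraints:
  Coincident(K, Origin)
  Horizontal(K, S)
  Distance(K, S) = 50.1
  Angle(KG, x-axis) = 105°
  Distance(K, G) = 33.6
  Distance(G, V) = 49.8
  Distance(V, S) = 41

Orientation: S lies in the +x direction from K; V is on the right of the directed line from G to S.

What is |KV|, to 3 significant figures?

17.3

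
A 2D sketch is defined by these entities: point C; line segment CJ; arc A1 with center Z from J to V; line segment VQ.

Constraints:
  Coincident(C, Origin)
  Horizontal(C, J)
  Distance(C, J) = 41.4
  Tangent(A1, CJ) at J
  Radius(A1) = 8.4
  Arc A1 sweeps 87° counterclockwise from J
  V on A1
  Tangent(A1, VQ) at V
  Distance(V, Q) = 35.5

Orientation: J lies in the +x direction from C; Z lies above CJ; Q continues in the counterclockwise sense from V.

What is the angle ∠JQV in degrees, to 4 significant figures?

10.28°

On A1, J sits at bearing -90° from Z; an 87° counterclockwise sweep puts V at bearing -3°, so V = Z + 8.4·(cos -3°, sin -3°) = (49.79, 7.960). A1 meets VQ tangentially, so ZV is at right angles to VQ, so VQ runs along (−sin -3°, cos -3°); with |VQ| = 35.5, Q = (51.65, 43.41). Then cos ∠JQV = QJ·QV / (|QJ||QV|), giving 10.28°.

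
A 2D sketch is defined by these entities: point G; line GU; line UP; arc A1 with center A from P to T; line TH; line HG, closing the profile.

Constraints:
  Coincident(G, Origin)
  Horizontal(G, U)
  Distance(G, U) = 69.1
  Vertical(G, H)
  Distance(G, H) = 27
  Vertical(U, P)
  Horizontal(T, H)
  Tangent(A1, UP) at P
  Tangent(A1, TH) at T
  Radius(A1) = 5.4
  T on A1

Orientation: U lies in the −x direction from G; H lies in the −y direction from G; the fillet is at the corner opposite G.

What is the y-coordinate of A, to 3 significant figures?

-21.6

G is at the origin; G and U share the same y with |GU| = 69.1 and U on the −x side, so U = (-69.1, 0.00). GH is vertical with |GH| = 27.0 and H on the −y side, so H = (0.00, -27.0). The virtual corner opposite G is at (-69.1, -27.0). The tangent condition forces AP to be normal to UP and since A1 is tangent to TH there, AT ⟂ TH, with radius 5.4, so the center A sits 5.4 in from both sides at A = (-63.7, -21.6). So A.y = -21.6.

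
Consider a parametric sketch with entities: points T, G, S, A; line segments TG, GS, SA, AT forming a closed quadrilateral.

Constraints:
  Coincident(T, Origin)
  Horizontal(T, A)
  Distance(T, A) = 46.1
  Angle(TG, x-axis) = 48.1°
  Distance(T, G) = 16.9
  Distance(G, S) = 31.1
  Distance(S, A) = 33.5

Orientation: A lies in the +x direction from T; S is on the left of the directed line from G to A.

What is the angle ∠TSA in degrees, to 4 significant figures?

66.35°

Checks: |GS| = 31.10 ✓; |SA| = 33.50 ✓.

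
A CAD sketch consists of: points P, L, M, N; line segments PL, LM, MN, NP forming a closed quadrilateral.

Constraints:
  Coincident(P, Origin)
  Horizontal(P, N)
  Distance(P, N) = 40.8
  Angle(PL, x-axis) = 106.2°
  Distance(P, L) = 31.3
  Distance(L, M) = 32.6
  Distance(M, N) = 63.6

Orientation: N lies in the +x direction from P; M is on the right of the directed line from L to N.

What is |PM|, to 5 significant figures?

22.806

P is at the origin; PN is horizontal with |PN| = 40.8 and N in +x, so N = (40.8, 0). PL runs at 106.2° with |PL| = 31.3, so L = (-8.7324, 30.057). M is determined by |LM| = 32.6 and |MN| = 63.6 together: it lies at the intersection of circle(L, 32.6) and circle(N, 63.6). With |LN| = 57.939, the foot of the radical line on LN is 3.2336 from L and the perpendicular offset is √(32.6² − 3.2336²) = 32.439. Taking the right-of-LN solution: M = (-22.797, 0.64706).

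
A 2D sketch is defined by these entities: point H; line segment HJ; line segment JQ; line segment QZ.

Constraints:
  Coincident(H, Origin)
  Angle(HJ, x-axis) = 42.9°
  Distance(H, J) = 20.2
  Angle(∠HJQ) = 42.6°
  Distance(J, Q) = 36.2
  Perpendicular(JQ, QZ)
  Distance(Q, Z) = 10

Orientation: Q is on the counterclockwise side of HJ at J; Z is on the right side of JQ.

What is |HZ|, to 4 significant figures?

31.87

H is at the origin; HJ runs at 42.9° with length 20.2, so J = 20.2·(cos 42.9°, sin 42.9°) = (14.80, 13.75). ∠HJQ = 42.6°, so JQ runs at 42.9° + (180° − 42.6°) = 180.3° from the x-axis; with |JQ| = 36.2, Q = J + 36.2·(cos 180.3°, sin 180.3°) = (-21.40, 13.56). JQ is perpendicular to QZ; with |QZ| = 10.0 on the right of JQ, Z = Q + 10.0·(-0.005236, 1.000) = (-21.45, 23.56). Then |HZ| = |Z − H| = 31.87.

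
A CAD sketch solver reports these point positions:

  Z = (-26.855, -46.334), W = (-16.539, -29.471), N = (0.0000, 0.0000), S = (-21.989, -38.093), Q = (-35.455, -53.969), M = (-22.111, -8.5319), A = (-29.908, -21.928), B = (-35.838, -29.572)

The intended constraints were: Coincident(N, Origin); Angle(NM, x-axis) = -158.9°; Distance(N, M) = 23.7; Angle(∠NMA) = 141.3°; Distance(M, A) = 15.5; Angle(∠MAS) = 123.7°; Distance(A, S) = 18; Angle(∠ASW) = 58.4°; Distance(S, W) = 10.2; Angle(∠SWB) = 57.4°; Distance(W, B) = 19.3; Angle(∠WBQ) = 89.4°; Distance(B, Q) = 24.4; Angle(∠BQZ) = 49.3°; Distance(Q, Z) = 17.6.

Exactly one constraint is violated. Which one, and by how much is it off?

Distance(Q, Z) = 17.6 — off by 6.10.

N = (0.00, 0.00) ✓; NM at -158.9° ✓; |NM| = 23.70 ✓; ∠NMA = 141.3° ✓; |MA| = 15.50 ✓; ∠MAS = 123.7° ✓; |AS| = 18.00 ✓; ∠ASW = 58.40° ✓; |SW| = 10.20 ✓; ∠SWB = 57.40° ✓; |WB| = 19.30 ✓; ∠WBQ = 89.40° ✓; |BQ| = 24.40 ✓; ∠BQZ = 49.30° ✓; |QZ| = 11.50 ✗.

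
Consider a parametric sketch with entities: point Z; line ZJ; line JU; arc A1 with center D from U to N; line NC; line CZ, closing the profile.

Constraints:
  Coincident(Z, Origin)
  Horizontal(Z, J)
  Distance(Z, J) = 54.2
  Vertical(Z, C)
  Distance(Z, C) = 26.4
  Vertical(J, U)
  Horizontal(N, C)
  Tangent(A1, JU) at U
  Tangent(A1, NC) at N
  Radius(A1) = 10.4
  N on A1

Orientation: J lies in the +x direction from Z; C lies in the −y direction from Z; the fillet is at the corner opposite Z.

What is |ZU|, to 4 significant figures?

56.51

Z is at the origin; ZJ is horizontal with |ZJ| = 54.2 and J on the +x side, so J = (54.20, 0.000). ZC is vertical with |ZC| = 26.4 and C on the −y side, so C = (0.000, -26.40). The virtual corner opposite Z is at (54.20, -26.40). The tangent condition forces DU to be normal to JU and A1 meets NC tangentially, so DN is at right angles to NC, with radius 10.4, so the center D sits 10.4 in from both sides at D = (43.80, -16.00). That places the tangent points at U = (54.20, -16.00) on JU and N = (43.80, -26.40) on NC. Then |ZU| = |U − Z| = 56.51.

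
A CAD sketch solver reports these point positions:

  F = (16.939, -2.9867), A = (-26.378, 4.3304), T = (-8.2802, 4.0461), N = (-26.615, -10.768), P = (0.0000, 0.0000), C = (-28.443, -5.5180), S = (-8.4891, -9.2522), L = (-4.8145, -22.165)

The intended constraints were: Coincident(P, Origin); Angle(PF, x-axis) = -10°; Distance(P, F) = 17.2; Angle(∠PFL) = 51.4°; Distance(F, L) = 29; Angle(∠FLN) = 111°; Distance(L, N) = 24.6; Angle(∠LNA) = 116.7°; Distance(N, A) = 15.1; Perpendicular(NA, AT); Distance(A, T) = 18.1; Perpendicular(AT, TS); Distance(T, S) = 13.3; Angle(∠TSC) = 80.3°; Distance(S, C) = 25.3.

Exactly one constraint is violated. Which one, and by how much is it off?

Distance(S, C) = 25.3 — off by 5.00.

P = (0.00, 0.00) ✓; PF at -10.00° ✓; |PF| = 17.20 ✓; ∠PFL = 51.40° ✓; |FL| = 29.00 ✓; ∠FLN = 111.0° ✓; |LN| = 24.60 ✓; ∠LNA = 116.7° ✓; |NA| = 15.10 ✓; ∠(NA, AT) = 90.00° ✓; |AT| = 18.10 ✓; ∠(AT, TS) = 90.00° ✓; |TS| = 13.30 ✓; ∠TSC = 80.30° ✓; |SC| = 20.30 ✗.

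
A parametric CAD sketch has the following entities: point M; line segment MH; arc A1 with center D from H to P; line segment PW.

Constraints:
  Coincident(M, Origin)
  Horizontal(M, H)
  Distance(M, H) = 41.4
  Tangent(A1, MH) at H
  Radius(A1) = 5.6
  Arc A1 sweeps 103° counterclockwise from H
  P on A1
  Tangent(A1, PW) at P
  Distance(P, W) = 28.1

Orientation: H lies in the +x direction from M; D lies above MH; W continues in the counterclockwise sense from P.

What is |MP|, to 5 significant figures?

47.356

The tangent condition forces DH to be normal to MH, so D = H + (0, 5.6) = (41.400, 5.6000). On A1, H sits at bearing -90° from D; a 103° counterclockwise sweep puts P at bearing 13°, so P = D + 5.6·(cos 13°, sin 13°) = (46.856, 6.8597). Then |MP| = |P − M| = 47.356.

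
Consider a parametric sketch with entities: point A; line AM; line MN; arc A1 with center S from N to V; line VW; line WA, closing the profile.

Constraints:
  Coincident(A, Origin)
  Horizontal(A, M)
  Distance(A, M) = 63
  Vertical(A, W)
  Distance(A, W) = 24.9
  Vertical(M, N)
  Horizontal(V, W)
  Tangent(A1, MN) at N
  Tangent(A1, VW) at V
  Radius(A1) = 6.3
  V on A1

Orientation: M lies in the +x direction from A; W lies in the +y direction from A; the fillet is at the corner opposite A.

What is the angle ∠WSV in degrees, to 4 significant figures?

83.66°

A is at the origin; A and M share the same y with |AM| = 63.0 and M on the +x side, so M = (63.00, 0.000). A and W share the same x with |AW| = 24.9 and W on the +y side, so W = (0.000, 24.90). The virtual corner opposite A is at (63.00, 24.90). A1 meets MN tangentially, so SN is at right angles to MN and the tangent condition forces SV to be normal to VW, with radius 6.3, so the center S sits 6.3 in from both sides at S = (56.70, 18.60). That places the tangent points at N = (63.00, 18.60) on MN and V = (56.70, 24.90) on VW. Then cos ∠WSV = SW·SV / (|SW||SV|), giving 83.66°.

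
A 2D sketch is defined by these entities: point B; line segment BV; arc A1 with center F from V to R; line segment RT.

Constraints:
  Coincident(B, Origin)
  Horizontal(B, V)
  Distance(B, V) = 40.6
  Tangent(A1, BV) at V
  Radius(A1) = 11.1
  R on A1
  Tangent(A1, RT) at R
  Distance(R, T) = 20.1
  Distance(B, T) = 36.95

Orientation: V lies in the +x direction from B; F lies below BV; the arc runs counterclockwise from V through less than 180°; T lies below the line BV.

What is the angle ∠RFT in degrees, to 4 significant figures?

61.09°

Checks: ∠(FV, VB) = 90.00° ✓; |FV| = 11.10 ✓; |FR| = 11.10 ✓; ∠(FR, RT) = 90.00° ✓; |RT| = 20.10 ✓; |BT| = 36.95 ✓.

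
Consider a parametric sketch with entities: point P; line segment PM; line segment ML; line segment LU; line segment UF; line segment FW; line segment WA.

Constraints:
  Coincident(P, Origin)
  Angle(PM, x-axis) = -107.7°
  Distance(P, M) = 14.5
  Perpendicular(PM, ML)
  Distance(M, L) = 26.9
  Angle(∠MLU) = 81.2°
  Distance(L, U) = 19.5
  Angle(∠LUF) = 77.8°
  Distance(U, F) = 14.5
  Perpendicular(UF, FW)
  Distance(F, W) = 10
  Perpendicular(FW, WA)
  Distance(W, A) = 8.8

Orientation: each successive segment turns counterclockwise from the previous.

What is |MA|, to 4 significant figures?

23.54

P is at the origin; PM runs at -107.7° with length 14.5, so M = (-4.408, -13.81). The perpendicularity gives ML at right angles to PM, so ML runs at -17.70°; with |ML| = 26.9, L = (21.22, -21.99). ∠MLU = 81.2° gives LU at 81.10° from the x-axis; with |LU| = 19.5, U = (24.23, -2.727). ∠LUF = 77.8° gives UF at -176.7° from the x-axis; with |UF| = 14.5, F = (9.759, -3.562). The perpendicularity gives FW at right angles to UF, so FW runs at -86.70°; with |FW| = 10.0, W = (10.33, -13.54). FW is perpendicular to WA, so WA runs at 3.300°; with |WA| = 8.8, A = (19.12, -13.04). Then |MA| = |A − M| = 23.54.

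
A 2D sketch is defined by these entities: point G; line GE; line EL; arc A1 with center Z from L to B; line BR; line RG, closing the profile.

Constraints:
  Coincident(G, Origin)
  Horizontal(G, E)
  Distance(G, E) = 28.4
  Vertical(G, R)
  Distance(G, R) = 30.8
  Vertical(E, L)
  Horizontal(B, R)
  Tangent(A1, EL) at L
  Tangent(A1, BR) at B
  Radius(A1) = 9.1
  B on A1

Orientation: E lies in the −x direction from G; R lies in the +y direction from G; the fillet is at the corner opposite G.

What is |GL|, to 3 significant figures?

35.7

The virtual corner opposite G is at (-28.4, 30.8). Since A1 is tangent to EL there, ZL ⟂ EL and A1 meets BR tangentially, so ZB is at right angles to BR, with radius 9.1, so the center Z sits 9.1 in from both sides at Z = (-19.3, 21.7). That places the tangent points at L = (-28.4, 21.7) on EL and B = (-19.3, 30.8) on BR. Then |GL| = |L − G| = 35.7.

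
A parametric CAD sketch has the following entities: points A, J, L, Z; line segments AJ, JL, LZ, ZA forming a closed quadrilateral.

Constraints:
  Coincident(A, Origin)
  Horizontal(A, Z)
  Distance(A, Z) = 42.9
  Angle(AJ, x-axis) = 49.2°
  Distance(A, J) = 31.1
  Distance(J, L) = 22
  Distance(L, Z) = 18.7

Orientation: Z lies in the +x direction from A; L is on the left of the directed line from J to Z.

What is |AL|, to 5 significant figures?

45.755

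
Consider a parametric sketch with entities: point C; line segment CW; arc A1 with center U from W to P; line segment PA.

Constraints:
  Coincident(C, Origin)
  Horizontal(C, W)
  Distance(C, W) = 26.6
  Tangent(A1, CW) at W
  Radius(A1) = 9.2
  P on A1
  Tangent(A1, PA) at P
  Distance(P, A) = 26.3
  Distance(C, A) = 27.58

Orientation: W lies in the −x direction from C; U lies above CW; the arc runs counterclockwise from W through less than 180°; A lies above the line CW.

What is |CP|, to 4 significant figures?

19.23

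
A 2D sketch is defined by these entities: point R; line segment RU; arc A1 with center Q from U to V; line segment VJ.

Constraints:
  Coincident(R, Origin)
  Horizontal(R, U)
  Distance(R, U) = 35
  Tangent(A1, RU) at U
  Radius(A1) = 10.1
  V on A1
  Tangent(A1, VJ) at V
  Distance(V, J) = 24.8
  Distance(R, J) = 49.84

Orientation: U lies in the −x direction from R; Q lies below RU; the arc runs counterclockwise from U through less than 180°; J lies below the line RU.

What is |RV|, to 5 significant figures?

46.428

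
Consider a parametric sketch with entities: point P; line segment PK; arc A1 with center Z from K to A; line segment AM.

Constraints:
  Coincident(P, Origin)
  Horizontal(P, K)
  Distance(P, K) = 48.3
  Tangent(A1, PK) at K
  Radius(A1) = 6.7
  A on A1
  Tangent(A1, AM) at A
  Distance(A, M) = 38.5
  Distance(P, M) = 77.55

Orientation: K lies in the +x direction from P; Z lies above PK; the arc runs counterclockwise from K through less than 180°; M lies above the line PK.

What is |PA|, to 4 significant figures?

54.96

Checks: ∠(ZK, KP) = 90.00° ✓; |ZK| = 6.700 ✓; |ZA| = 6.700 ✓; ∠(ZA, AM) = 90.00° ✓; |AM| = 38.50 ✓; |PM| = 77.55 ✓.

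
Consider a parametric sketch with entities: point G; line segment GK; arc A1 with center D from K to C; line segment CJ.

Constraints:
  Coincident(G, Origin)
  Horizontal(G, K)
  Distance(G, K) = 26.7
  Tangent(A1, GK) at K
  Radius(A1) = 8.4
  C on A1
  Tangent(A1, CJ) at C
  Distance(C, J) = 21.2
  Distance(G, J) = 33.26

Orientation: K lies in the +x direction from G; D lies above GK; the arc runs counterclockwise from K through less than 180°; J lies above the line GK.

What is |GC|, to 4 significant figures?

35.48

G is at the origin; GK is horizontal with |GK| = 26.7 and K on the +x side, so K = (26.70, 0.000). The tangent condition forces DK to be normal to GK, so D = K + (0, 8.4) = (26.70, 8.400). Since DC ⟂ CJ (tangency), |DJ| = √(8.4² + 21.2²) = 22.80 regardless of where C sits on A1. So J lies on both circle(G, 33.26) and circle(D, 22.80); the above-GK intersection is J = (16.58, 28.83). C is the foot of the tangent from J: C = (32.32, 14.64).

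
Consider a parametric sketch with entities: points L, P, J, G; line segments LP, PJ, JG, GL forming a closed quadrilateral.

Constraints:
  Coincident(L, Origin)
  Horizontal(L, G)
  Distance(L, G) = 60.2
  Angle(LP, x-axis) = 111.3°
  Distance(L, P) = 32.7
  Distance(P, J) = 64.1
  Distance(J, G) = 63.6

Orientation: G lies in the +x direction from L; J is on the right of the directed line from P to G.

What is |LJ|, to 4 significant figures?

31.78

L is at the origin; L and G share the same y with |LG| = 60.2 and G in +x, so G = (60.2, 0). LP runs at 111.3° with |LP| = 32.7, so P = (-11.88, 30.47). J is determined by |PJ| = 64.1 and |JG| = 63.6 together: it lies at the intersection of circle(P, 64.1) and circle(G, 63.6). With |PG| = 78.25, the foot of the radical line on PG is 39.53 from P and the perpendicular offset is √(64.1² − 39.53²) = 50.46. Taking the right-of-PG solution: J = (4.892, -31.40).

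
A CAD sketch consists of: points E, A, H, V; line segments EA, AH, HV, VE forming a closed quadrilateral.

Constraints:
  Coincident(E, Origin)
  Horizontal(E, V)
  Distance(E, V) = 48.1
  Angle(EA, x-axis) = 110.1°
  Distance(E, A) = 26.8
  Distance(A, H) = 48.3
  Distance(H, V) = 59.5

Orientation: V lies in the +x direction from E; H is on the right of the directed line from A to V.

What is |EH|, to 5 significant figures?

24.035

E is at the origin; E and V share the same y with |EV| = 48.1 and V in +x, so V = (48.1, 0). EA runs at 110.1° with |EA| = 26.8, so A = (-9.2101, 25.168). H is determined by |AH| = 48.3 and |HV| = 59.5 together: it lies at the intersection of circle(A, 48.3) and circle(V, 59.5). With |AV| = 62.593, the foot of the radical line on AV is 21.652 from A and the perpendicular offset is √(48.3² − 21.652²) = 43.175. Taking the right-of-AV solution: H = (-6.7457, -23.069).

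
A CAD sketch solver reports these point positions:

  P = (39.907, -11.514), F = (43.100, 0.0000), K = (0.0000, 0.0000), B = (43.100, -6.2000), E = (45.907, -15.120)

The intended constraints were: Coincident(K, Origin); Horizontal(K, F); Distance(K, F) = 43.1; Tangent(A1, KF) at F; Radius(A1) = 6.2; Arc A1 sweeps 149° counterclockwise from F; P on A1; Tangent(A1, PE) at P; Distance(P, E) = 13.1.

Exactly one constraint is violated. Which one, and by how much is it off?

Distance(P, E) = 13.1 — off by 6.10.

K = (0.00, 0.00) ✓; K.y = 0.00, F.y = 0.00 ✓; |KF| = 43.10 ✓; ∠(BF, FK) = 90.00° ✓; |BF| = 6.200 ✓; bearing(B→P) − bearing(B→F) = 149.0° ✓; |BP| = 6.200 ✓; ∠(BP, PE) = 90.01° ✓; |PE| = 7.000 ✗.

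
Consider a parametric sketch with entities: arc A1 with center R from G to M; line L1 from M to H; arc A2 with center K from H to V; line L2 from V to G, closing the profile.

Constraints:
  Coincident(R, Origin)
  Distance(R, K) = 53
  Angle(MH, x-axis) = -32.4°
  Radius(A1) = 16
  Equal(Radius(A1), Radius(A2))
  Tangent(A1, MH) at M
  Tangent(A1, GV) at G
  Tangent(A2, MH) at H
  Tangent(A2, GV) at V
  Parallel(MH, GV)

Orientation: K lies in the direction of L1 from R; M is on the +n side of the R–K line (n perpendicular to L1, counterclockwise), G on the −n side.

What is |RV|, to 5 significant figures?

55.362

The slot axis is L1's direction at -32.4°, so u = (cos -32.4°, sin -32.4°) = (0.84433, -0.53583) and n = (−sin -32.4°, cos -32.4°) = (0.53583, 0.84433). R is at the origin and K lies 53.0 along u from R, so K = 53.0·u = (44.749, -28.399). Tangency of A1 to both parallel lines with radius 16.0 puts M and G at R ± 16.0·n: M = (8.5732, 13.509), G = (-8.5732, -13.509). Equal radii place H and V the same way about K: H = K + 16.0·n = (53.323, -14.890), V = K − 16.0·n = (36.176, -41.908). Then |RV| = |V − R| = 55.362.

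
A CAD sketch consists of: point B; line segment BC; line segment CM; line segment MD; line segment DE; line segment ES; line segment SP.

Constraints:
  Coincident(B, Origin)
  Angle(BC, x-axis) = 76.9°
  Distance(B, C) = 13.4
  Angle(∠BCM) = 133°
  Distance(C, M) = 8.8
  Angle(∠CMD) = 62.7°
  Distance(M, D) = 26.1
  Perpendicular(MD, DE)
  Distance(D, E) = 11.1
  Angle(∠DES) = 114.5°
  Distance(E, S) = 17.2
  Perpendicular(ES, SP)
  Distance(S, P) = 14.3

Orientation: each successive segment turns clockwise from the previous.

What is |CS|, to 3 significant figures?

12.2

B is at the origin; BC runs at 76.9° with length 13.4, so C = (3.04, 13.1). ∠BCM = 133.0° gives CM at 29.9° from the x-axis; with |CM| = 8.8, M = (10.7, 17.4). ∠CMD = 62.7° gives MD at -87.4° from the x-axis; with |MD| = 26.1, D = (11.8, -8.64). MD is perpendicular to DE, so DE runs at -177°; with |DE| = 11.1, E = (0.761, -9.14). ∠DES = 114.5° gives ES at 117° from the x-axis; with |ES| = 17.2, S = (-7.07, 6.17). Then |CS| = |S − C| = 12.2.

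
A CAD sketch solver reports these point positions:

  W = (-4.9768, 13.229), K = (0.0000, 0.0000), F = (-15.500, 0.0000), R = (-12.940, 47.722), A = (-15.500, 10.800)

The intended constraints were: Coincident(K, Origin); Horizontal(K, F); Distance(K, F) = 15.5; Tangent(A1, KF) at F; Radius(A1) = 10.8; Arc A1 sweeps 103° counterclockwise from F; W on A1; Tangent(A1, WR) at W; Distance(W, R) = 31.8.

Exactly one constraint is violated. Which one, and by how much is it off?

Distance(W, R) = 31.8 — off by 3.60.

K = (0.00, 0.00) ✓; K.y = 0.00, F.y = 0.00 ✓; |KF| = 15.50 ✓; ∠(AF, FK) = 90.00° ✓; |AF| = 10.80 ✓; bearing(A→W) − bearing(A→F) = 103.0° ✓; |AW| = 10.80 ✓; ∠(AW, WR) = 90.00° ✓; |WR| = 35.40 ✗.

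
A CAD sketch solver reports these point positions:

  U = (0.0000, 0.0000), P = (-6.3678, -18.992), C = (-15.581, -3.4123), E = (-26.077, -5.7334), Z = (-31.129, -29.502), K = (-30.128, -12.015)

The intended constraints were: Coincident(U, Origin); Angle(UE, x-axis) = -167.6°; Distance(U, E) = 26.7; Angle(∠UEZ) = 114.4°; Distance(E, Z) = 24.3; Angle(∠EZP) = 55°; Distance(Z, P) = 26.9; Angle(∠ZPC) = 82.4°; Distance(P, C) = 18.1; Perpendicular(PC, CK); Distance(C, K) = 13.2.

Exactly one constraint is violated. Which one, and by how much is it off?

Distance(C, K) = 13.2 — off by 3.70.

U = (0.00, 0.00) ✓; UE at -167.6° ✓; |UE| = 26.70 ✓; ∠UEZ = 114.4° ✓; |EZ| = 24.30 ✓; ∠EZP = 55.00° ✓; |ZP| = 26.90 ✓; ∠ZPC = 82.40° ✓; |PC| = 18.10 ✓; ∠(PC, CK) = 90.00° ✓; |CK| = 16.90 ✗.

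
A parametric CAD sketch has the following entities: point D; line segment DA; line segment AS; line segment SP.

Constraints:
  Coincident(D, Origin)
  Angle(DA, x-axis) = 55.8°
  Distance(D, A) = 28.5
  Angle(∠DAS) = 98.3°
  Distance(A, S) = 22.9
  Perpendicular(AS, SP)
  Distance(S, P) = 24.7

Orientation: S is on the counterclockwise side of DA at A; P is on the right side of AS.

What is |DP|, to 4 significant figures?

59.40

D is at the origin; DA runs at 55.8° with length 28.5, so A = 28.5·(cos 55.8°, sin 55.8°) = (16.02, 23.57). ∠DAS = 98.3°, so AS runs at 55.8° + (180° − 98.3°) = 137.5° from the x-axis; with |AS| = 22.9, S = A + 22.9·(cos 137.5°, sin 137.5°) = (-0.8643, 39.04). AS ⟂ SP; with |SP| = 24.7 on the right of AS, P = S + 24.7·(0.6756, 0.7373) = (15.82, 57.25). Then |DP| = |P − D| = 59.40.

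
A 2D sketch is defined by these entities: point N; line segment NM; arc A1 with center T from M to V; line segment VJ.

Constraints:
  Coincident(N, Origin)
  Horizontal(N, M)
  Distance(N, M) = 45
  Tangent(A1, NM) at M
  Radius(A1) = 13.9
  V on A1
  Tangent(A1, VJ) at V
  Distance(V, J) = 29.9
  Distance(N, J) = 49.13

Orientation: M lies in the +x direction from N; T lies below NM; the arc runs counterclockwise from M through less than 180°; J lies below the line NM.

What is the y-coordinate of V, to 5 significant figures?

-11.746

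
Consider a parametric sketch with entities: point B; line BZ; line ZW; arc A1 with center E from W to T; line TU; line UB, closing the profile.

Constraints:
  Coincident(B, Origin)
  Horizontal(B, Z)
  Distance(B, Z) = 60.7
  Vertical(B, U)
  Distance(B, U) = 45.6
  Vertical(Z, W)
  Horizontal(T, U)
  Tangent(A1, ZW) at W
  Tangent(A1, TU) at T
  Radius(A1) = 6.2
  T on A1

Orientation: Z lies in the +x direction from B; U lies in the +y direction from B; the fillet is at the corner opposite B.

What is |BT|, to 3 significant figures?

71.1

B is at the origin; BZ is horizontal with |BZ| = 60.7 and Z on the +x side, so Z = (60.7, 0.00). B and U share the same x with |BU| = 45.6 and U on the +y side, so U = (0.00, 45.6). The virtual corner opposite B is at (60.7, 45.6). Since A1 is tangent to ZW there, EW ⟂ ZW and A1 meets TU tangentially, so ET is at right angles to TU, with radius 6.2, so the center E sits 6.2 in from both sides at E = (54.5, 39.4). That places the tangent points at W = (60.7, 39.4) on ZW and T = (54.5, 45.6) on TU. Then |BT| = |T − B| = 71.1.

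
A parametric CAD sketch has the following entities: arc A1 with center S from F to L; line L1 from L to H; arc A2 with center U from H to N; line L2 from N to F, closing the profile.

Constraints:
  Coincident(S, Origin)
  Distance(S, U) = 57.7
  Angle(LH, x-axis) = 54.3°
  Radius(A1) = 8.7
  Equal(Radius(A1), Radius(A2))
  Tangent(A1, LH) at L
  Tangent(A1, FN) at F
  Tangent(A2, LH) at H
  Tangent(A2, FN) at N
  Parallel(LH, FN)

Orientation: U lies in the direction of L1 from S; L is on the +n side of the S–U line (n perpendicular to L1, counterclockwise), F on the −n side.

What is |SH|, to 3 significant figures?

58.4

The slot axis is L1's direction at 54.3°, so u = (cos 54.3°, sin 54.3°) = (0.584, 0.812) and n = (−sin 54.3°, cos 54.3°) = (-0.812, 0.584). S is at the origin and U lies 57.7 along u from S, so U = 57.7·u = (33.7, 46.9). Tangency of A1 to both parallel lines with radius 8.7 puts L and F at S ± 8.7·n: L = (-7.07, 5.08), F = (7.07, -5.08). Equal radii place H and N the same way about U: H = U + 8.7·n = (26.6, 51.9), N = U − 8.7·n = (40.7, 41.8). Then |SH| = |H − S| = 58.4.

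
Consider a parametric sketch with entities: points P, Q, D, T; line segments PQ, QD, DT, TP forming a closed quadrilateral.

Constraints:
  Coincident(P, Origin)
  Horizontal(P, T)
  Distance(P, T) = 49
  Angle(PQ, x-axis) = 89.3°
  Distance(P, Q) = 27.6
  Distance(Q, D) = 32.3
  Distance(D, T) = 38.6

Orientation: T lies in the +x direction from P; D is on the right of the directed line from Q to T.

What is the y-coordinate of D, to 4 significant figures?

-3.055

P is at the origin; P and T share the same y with |PT| = 49.0 and T in +x, so T = (49.0, 0). PQ runs at 89.3° with |PQ| = 27.6, so Q = (0.3372, 27.60). D is determined by |QD| = 32.3 and |DT| = 38.6 together: it lies at the intersection of circle(Q, 32.3) and circle(T, 38.6). With |QT| = 55.94, the foot of the radical line on QT is 23.98 from Q and the perpendicular offset is √(32.3² − 23.98²) = 21.64. Taking the right-of-QT solution: D = (10.52, -3.055).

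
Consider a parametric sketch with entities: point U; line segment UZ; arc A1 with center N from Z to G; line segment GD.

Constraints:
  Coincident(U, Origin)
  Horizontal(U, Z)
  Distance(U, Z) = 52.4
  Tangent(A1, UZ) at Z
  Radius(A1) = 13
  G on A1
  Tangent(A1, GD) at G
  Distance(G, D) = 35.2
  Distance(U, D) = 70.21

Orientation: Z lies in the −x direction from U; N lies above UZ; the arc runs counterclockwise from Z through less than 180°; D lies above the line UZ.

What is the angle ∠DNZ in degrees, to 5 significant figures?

174.68°

U is at the origin; U and Z share the same y with |UZ| = 52.4 and Z on the −x side, so Z = (-52.400, 0.0000). The tangent condition forces NZ to be normal to UZ, so N = Z + (0, 13) = (-52.400, 13.000). Since NG ⟂ GD (tangency), |ND| = √(13.0² + 35.2²) = 37.524 regardless of where G sits on A1. So D lies on both circle(U, 70.21) and circle(N, 37.524); the above-UZ intersection is D = (-48.919, 50.362). G is the foot of the tangent from D: G = (-39.840, 16.353).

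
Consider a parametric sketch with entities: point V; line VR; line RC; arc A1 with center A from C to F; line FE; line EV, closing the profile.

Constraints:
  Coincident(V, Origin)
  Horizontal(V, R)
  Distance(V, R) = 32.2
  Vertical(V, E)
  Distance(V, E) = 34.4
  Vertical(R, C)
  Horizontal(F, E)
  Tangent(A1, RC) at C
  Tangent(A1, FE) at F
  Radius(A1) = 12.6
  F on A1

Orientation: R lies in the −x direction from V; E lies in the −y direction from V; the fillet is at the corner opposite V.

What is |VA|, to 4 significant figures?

29.32

V and E share the same x with |VE| = 34.4 and E on the −y side, so E = (0.000, -34.40). The virtual corner opposite V is at (-32.20, -34.40). The tangent condition forces AC to be normal to RC and tangency of A1 to FE means the radius AF is perpendicular to FE, with radius 12.6, so the center A sits 12.6 in from both sides at A = (-19.60, -21.80). Then |VA| = |A − V| = 29.32.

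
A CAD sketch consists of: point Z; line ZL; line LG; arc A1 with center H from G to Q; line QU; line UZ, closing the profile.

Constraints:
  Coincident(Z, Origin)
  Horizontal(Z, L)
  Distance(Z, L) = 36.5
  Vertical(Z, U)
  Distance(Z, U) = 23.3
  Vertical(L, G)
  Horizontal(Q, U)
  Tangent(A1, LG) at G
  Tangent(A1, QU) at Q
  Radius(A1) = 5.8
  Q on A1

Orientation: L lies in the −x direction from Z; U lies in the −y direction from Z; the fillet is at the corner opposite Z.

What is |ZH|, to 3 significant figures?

35.3

Z is at the origin; ZL is horizontal with |ZL| = 36.5 and L on the −x side, so L = (-36.5, 0.00). Z and U share the same x with |ZU| = 23.3 and U on the −y side, so U = (0.00, -23.3). The virtual corner opposite Z is at (-36.5, -23.3). Tangency of A1 to LG means the radius HG is perpendicular to LG and the tangent condition forces HQ to be normal to QU, with radius 5.8, so the center H sits 5.8 in from both sides at H = (-30.7, -17.5). Then |ZH| = |H − Z| = 35.3.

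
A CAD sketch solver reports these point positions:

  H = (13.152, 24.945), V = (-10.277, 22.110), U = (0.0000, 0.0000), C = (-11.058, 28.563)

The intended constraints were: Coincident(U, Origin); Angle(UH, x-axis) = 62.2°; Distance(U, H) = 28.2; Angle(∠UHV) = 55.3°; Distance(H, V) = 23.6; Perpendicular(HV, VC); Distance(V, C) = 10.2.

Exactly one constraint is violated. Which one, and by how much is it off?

Distance(V, C) = 10.2 — off by 3.70.

U = (0.00, 0.00) ✓; UH at 62.20° ✓; |UH| = 28.20 ✓; ∠UHV = 55.30° ✓; |HV| = 23.60 ✓; ∠(HV, VC) = 90.00° ✓; |VC| = 6.500 ✗.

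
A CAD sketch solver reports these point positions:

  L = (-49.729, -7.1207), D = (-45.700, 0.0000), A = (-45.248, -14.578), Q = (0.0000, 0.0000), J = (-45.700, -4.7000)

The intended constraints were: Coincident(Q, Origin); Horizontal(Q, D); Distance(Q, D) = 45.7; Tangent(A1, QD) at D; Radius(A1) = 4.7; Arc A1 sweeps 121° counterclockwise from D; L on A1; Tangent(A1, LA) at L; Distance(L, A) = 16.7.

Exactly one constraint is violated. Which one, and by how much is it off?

Distance(L, A) = 16.7 — off by 8.00.

Q = (0.00, 0.00) ✓; Q.y = 0.00, D.y = 0.00 ✓; |QD| = 45.70 ✓; ∠(JD, DQ) = 90.00° ✓; |JD| = 4.700 ✓; bearing(J→L) − bearing(J→D) = 121.0° ✓; |JL| = 4.700 ✓; ∠(JL, LA) = 90.00° ✓; |LA| = 8.700 ✗.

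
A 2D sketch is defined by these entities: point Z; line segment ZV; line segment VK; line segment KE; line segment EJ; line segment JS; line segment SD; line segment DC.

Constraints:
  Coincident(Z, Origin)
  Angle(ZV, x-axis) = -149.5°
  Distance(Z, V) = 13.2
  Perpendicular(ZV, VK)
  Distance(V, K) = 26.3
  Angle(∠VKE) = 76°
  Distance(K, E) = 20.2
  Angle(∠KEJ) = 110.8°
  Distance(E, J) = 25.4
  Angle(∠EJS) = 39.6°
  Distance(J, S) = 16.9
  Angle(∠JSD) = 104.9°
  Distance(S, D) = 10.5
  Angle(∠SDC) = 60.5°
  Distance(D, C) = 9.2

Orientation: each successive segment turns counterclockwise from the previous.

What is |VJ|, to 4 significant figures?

22.93

∠VKE = 76.0° gives KE at 44.50° from the x-axis; with |KE| = 20.2, E = (16.38, -15.20). ∠KEJ = 110.8° gives EJ at 113.7° from the x-axis; with |EJ| = 25.4, J = (6.173, 8.056). Then |VJ| = |J − V| = 22.93.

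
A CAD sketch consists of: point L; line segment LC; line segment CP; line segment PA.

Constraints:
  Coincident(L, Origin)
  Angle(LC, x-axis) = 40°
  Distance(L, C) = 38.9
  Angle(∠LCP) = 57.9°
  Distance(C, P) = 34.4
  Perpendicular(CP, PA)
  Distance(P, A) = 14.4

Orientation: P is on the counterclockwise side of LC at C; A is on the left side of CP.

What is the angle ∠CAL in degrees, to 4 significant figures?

76.21°

L is at the origin; LC runs at 40.0° with length 38.9, so C = 38.9·(cos 40.0°, sin 40.0°) = (29.80, 25.00). ∠LCP = 57.9°, so CP runs at 40.0° + (180° − 57.9°) = 162.1° from the x-axis; with |CP| = 34.4, P = C + 34.4·(cos 162.1°, sin 162.1°) = (-2.936, 35.58). CP is perpendicular to PA; with |PA| = 14.4 on the left of CP, A = P + 14.4·(-0.3074, -0.9516) = (-7.362, 21.87). Then cos ∠CAL = AC·AL / (|AC||AL|), giving 76.21°.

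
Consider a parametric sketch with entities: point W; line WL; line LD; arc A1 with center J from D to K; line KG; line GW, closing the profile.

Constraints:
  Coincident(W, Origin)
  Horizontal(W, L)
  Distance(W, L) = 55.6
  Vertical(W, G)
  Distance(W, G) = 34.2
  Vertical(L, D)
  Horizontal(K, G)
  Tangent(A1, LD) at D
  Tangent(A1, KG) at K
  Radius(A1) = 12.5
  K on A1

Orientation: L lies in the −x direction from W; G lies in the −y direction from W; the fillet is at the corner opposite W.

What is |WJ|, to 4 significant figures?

48.25

W is at the origin; WL is horizontal with |WL| = 55.6 and L on the −x side, so L = (-55.60, 0.000). WG is vertical with |WG| = 34.2 and G on the −y side, so G = (0.000, -34.20). The virtual corner opposite W is at (-55.60, -34.20). A1 meets LD tangentially, so JD is at right angles to LD and tangency of A1 to KG means the radius JK is perpendicular to KG, with radius 12.5, so the center J sits 12.5 in from both sides at J = (-43.10, -21.70). Then |WJ| = |J − W| = 48.25.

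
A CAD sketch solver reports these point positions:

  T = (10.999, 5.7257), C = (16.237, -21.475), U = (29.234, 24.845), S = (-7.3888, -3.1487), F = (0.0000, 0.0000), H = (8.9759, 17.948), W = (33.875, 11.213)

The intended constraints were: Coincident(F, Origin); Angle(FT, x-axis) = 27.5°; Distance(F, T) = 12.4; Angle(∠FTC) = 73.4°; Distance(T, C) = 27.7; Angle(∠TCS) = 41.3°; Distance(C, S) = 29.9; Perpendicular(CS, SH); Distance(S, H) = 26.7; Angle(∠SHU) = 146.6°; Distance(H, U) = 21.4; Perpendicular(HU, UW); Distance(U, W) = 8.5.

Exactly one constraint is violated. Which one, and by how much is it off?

Distance(U, W) = 8.5 — off by 5.90.

F = (0.00, 0.00) ✓; FT at 27.50° ✓; |FT| = 12.40 ✓; ∠FTC = 73.40° ✓; |TC| = 27.70 ✓; ∠TCS = 41.30° ✓; |CS| = 29.90 ✓; ∠(CS, SH) = 90.00° ✓; |SH| = 26.70 ✓; ∠SHU = 146.6° ✓; |HU| = 21.40 ✓; ∠(HU, UW) = 90.00° ✓; |UW| = 14.40 ✗.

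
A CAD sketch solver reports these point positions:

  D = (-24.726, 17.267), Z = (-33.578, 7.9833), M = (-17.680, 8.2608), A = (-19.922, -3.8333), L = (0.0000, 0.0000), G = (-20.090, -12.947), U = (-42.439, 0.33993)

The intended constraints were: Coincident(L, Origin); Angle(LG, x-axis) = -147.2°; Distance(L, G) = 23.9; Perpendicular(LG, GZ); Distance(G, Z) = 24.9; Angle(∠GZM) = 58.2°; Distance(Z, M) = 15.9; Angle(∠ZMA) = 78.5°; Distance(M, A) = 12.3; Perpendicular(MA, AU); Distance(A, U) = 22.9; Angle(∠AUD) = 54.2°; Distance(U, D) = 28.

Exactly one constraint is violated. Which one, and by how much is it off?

Distance(U, D) = 28 — off by 3.50.

L = (0.00, 0.00) ✓; LG at -147.2° ✓; |LG| = 23.90 ✓; ∠(LG, GZ) = 90.00° ✓; |GZ| = 24.90 ✓; ∠GZM = 58.20° ✓; |ZM| = 15.90 ✓; ∠ZMA = 78.50° ✓; |MA| = 12.30 ✓; ∠(MA, AU) = 90.00° ✓; |AU| = 22.90 ✓; ∠AUD = 54.20° ✓; |UD| = 24.50 ✗.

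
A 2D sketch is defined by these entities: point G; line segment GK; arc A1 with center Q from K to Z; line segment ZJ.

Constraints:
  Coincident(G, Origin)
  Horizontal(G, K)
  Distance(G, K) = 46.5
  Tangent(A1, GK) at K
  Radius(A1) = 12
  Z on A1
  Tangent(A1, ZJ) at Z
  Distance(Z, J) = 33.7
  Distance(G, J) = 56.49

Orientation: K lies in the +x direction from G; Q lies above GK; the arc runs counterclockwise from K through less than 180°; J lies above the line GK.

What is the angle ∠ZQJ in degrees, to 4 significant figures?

70.40°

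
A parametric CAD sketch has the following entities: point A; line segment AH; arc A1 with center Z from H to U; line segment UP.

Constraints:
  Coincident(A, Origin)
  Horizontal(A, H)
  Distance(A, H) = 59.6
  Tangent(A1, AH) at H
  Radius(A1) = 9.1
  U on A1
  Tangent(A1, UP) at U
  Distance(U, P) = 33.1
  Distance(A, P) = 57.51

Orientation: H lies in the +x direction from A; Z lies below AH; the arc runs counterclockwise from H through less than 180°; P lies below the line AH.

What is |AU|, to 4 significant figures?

51.25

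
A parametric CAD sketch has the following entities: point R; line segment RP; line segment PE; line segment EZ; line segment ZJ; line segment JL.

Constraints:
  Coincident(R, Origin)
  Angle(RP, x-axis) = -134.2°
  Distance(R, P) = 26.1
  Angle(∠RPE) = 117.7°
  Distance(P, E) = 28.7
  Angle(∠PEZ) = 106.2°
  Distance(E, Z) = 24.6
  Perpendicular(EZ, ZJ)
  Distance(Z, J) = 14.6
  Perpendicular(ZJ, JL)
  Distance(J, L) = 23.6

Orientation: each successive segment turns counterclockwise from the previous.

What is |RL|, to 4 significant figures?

32.57

The perpendicularity gives ZJ at right angles to EZ, so ZJ runs at 91.90°; with |ZJ| = 14.6, J = (14.82, -30.58). ZJ is perpendicular to JL, so JL runs at -178.1°; with |JL| = 23.6, L = (-8.764, -31.37). Then |RL| = |L − R| = 32.57.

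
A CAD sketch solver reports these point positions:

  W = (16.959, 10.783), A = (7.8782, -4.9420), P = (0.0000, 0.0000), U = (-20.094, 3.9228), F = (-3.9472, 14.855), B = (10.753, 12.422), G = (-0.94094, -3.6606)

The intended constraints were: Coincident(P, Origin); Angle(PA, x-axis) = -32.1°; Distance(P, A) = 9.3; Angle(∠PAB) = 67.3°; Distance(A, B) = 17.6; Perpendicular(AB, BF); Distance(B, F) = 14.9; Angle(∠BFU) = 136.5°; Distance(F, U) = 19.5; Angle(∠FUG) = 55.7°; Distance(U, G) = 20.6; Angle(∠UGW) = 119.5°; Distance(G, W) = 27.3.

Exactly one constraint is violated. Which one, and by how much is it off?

Distance(G, W) = 27.3 — off by 4.30.

P = (0.00, 0.00) ✓; PA at -32.10° ✓; |PA| = 9.300 ✓; ∠PAB = 67.30° ✓; |AB| = 17.60 ✓; ∠(AB, BF) = 90.00° ✓; |BF| = 14.90 ✓; ∠BFU = 136.5° ✓; |FU| = 19.50 ✓; ∠FUG = 55.70° ✓; |UG| = 20.60 ✓; ∠UGW = 119.5° ✓; |GW| = 23.00 ✗.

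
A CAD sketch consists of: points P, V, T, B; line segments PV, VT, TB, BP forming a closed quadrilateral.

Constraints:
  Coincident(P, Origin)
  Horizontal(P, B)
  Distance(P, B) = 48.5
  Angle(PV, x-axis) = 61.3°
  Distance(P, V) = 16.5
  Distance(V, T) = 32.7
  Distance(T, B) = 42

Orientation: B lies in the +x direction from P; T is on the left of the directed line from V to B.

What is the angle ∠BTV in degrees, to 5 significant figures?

69.156°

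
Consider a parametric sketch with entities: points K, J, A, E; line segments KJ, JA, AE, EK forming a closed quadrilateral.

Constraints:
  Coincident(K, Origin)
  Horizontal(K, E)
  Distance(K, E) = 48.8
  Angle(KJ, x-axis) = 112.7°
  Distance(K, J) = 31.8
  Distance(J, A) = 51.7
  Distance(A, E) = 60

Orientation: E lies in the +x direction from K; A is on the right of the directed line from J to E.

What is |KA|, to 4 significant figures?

23.17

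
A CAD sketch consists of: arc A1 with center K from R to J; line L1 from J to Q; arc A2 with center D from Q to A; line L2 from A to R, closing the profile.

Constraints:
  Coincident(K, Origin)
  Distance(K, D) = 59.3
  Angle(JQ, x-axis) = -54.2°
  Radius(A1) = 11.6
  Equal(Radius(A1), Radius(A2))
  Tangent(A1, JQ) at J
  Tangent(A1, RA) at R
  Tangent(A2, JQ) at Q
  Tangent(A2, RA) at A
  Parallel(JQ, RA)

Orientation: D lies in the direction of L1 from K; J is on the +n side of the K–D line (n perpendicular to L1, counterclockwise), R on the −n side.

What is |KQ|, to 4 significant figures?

60.42

The slot axis is L1's direction at -54.2°, so u = (cos -54.2°, sin -54.2°) = (0.5850, -0.8111) and n = (−sin -54.2°, cos -54.2°) = (0.8111, 0.5850). K is at the origin and D lies 59.3 along u from K, so D = 59.3·u = (34.69, -48.10). Tangency of A1 to both parallel lines with radius 11.6 puts J and R at K ± 11.6·n: J = (9.408, 6.786), R = (-9.408, -6.786). Equal radii place Q and A the same way about D: Q = D + 11.6·n = (44.10, -41.31), A = D − 11.6·n = (25.28, -54.88). Then |KQ| = |Q − K| = 60.42.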